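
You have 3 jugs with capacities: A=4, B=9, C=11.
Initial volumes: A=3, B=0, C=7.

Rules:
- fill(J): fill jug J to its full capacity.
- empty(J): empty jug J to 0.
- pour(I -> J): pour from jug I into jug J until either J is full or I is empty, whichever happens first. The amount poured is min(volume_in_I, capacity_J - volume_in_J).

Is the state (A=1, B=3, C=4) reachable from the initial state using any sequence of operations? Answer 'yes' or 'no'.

BFS explored all 360 reachable states.
Reachable set includes: (0,0,0), (0,0,1), (0,0,2), (0,0,3), (0,0,4), (0,0,5), (0,0,6), (0,0,7), (0,0,8), (0,0,9), (0,0,10), (0,0,11) ...
Target (A=1, B=3, C=4) not in reachable set → no.

Answer: no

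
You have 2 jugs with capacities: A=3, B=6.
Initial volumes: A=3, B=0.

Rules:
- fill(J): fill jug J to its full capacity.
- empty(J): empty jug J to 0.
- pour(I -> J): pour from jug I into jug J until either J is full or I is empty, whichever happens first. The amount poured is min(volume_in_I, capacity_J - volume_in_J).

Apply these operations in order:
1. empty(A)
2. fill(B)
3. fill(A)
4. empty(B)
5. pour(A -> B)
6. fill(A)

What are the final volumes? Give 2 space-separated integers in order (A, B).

Answer: 3 3

Derivation:
Step 1: empty(A) -> (A=0 B=0)
Step 2: fill(B) -> (A=0 B=6)
Step 3: fill(A) -> (A=3 B=6)
Step 4: empty(B) -> (A=3 B=0)
Step 5: pour(A -> B) -> (A=0 B=3)
Step 6: fill(A) -> (A=3 B=3)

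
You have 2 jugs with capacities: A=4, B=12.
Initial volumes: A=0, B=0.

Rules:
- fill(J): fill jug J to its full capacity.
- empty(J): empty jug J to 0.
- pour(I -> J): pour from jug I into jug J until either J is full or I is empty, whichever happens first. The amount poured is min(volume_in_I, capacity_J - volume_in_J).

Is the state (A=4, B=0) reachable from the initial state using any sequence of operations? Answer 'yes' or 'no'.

Answer: yes

Derivation:
BFS from (A=0, B=0):
  1. fill(A) -> (A=4 B=0)
Target reached → yes.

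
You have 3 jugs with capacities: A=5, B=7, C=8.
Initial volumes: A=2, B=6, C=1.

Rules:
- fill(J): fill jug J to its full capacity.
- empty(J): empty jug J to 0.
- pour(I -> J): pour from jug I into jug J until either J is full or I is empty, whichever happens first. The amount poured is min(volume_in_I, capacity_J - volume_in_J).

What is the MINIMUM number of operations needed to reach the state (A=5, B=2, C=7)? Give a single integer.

BFS from (A=2, B=6, C=1). One shortest path:
  1. pour(B -> C) -> (A=2 B=0 C=7)
  2. pour(A -> B) -> (A=0 B=2 C=7)
  3. fill(A) -> (A=5 B=2 C=7)
Reached target in 3 moves.

Answer: 3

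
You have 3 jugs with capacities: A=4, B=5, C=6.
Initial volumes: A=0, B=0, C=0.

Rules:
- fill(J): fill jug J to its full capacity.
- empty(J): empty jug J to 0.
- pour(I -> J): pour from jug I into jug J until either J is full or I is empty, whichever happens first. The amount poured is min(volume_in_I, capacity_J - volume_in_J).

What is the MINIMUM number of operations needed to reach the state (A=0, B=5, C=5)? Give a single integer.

Answer: 3

Derivation:
BFS from (A=0, B=0, C=0). One shortest path:
  1. fill(B) -> (A=0 B=5 C=0)
  2. pour(B -> C) -> (A=0 B=0 C=5)
  3. fill(B) -> (A=0 B=5 C=5)
Reached target in 3 moves.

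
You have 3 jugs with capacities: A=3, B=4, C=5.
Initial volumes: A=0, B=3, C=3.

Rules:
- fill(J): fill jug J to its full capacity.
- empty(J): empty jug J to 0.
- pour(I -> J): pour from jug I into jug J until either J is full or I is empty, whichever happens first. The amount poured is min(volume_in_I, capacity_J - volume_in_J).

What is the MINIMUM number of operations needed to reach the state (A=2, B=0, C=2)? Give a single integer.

Answer: 4

Derivation:
BFS from (A=0, B=3, C=3). One shortest path:
  1. fill(C) -> (A=0 B=3 C=5)
  2. pour(C -> A) -> (A=3 B=3 C=2)
  3. pour(A -> B) -> (A=2 B=4 C=2)
  4. empty(B) -> (A=2 B=0 C=2)
Reached target in 4 moves.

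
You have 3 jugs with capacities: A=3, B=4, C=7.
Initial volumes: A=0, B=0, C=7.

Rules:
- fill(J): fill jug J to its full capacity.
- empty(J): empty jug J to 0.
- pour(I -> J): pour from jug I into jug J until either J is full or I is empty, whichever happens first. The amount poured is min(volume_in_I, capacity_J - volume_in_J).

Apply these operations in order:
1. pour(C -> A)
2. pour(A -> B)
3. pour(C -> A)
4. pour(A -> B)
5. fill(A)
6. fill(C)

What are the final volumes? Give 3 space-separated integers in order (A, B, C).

Answer: 3 4 7

Derivation:
Step 1: pour(C -> A) -> (A=3 B=0 C=4)
Step 2: pour(A -> B) -> (A=0 B=3 C=4)
Step 3: pour(C -> A) -> (A=3 B=3 C=1)
Step 4: pour(A -> B) -> (A=2 B=4 C=1)
Step 5: fill(A) -> (A=3 B=4 C=1)
Step 6: fill(C) -> (A=3 B=4 C=7)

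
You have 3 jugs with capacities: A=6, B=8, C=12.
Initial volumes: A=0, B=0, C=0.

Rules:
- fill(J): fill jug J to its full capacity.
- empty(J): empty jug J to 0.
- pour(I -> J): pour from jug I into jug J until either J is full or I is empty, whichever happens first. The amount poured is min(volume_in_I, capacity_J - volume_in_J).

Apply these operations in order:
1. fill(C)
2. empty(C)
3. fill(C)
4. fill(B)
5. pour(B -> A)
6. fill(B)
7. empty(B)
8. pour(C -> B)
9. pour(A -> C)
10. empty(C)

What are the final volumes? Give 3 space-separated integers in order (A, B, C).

Step 1: fill(C) -> (A=0 B=0 C=12)
Step 2: empty(C) -> (A=0 B=0 C=0)
Step 3: fill(C) -> (A=0 B=0 C=12)
Step 4: fill(B) -> (A=0 B=8 C=12)
Step 5: pour(B -> A) -> (A=6 B=2 C=12)
Step 6: fill(B) -> (A=6 B=8 C=12)
Step 7: empty(B) -> (A=6 B=0 C=12)
Step 8: pour(C -> B) -> (A=6 B=8 C=4)
Step 9: pour(A -> C) -> (A=0 B=8 C=10)
Step 10: empty(C) -> (A=0 B=8 C=0)

Answer: 0 8 0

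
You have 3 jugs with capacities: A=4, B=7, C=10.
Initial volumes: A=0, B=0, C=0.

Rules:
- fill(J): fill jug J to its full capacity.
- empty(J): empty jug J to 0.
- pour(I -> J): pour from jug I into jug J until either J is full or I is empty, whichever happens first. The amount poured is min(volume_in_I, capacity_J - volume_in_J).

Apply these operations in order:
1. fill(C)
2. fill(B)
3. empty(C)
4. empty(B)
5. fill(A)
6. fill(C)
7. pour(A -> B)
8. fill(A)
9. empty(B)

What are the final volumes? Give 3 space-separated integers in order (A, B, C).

Answer: 4 0 10

Derivation:
Step 1: fill(C) -> (A=0 B=0 C=10)
Step 2: fill(B) -> (A=0 B=7 C=10)
Step 3: empty(C) -> (A=0 B=7 C=0)
Step 4: empty(B) -> (A=0 B=0 C=0)
Step 5: fill(A) -> (A=4 B=0 C=0)
Step 6: fill(C) -> (A=4 B=0 C=10)
Step 7: pour(A -> B) -> (A=0 B=4 C=10)
Step 8: fill(A) -> (A=4 B=4 C=10)
Step 9: empty(B) -> (A=4 B=0 C=10)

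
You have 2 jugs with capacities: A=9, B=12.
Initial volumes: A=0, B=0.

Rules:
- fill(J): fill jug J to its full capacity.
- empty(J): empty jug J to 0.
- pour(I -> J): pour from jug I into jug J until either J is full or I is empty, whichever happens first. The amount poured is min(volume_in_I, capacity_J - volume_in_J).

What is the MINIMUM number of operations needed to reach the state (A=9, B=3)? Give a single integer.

Answer: 2

Derivation:
BFS from (A=0, B=0). One shortest path:
  1. fill(B) -> (A=0 B=12)
  2. pour(B -> A) -> (A=9 B=3)
Reached target in 2 moves.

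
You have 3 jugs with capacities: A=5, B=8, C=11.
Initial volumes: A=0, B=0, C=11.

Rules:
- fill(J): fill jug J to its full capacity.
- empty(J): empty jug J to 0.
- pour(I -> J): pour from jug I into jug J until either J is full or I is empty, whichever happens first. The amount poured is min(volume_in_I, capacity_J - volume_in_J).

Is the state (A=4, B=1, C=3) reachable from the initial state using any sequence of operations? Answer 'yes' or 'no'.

BFS explored all 368 reachable states.
Reachable set includes: (0,0,0), (0,0,1), (0,0,2), (0,0,3), (0,0,4), (0,0,5), (0,0,6), (0,0,7), (0,0,8), (0,0,9), (0,0,10), (0,0,11) ...
Target (A=4, B=1, C=3) not in reachable set → no.

Answer: no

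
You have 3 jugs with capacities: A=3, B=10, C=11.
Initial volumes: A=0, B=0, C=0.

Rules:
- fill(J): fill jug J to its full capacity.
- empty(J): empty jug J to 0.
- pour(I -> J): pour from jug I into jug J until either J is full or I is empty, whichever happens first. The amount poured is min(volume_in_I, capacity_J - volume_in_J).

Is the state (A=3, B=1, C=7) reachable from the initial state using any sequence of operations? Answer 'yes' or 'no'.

Answer: yes

Derivation:
BFS from (A=0, B=0, C=0):
  1. fill(C) -> (A=0 B=0 C=11)
  2. pour(C -> B) -> (A=0 B=10 C=1)
  3. pour(C -> A) -> (A=1 B=10 C=0)
  4. pour(B -> C) -> (A=1 B=0 C=10)
  5. pour(A -> B) -> (A=0 B=1 C=10)
  6. pour(C -> A) -> (A=3 B=1 C=7)
Target reached → yes.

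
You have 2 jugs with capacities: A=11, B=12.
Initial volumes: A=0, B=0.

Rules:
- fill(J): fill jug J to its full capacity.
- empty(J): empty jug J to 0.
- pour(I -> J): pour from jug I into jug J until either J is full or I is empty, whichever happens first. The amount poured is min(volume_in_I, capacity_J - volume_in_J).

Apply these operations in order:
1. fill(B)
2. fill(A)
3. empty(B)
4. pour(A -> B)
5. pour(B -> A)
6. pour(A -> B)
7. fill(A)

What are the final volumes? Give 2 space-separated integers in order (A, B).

Step 1: fill(B) -> (A=0 B=12)
Step 2: fill(A) -> (A=11 B=12)
Step 3: empty(B) -> (A=11 B=0)
Step 4: pour(A -> B) -> (A=0 B=11)
Step 5: pour(B -> A) -> (A=11 B=0)
Step 6: pour(A -> B) -> (A=0 B=11)
Step 7: fill(A) -> (A=11 B=11)

Answer: 11 11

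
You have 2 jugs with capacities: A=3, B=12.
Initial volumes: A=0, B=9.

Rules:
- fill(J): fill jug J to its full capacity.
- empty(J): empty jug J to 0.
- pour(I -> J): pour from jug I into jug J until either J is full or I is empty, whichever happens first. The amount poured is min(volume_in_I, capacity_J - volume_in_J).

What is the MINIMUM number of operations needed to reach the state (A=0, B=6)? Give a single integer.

Answer: 2

Derivation:
BFS from (A=0, B=9). One shortest path:
  1. pour(B -> A) -> (A=3 B=6)
  2. empty(A) -> (A=0 B=6)
Reached target in 2 moves.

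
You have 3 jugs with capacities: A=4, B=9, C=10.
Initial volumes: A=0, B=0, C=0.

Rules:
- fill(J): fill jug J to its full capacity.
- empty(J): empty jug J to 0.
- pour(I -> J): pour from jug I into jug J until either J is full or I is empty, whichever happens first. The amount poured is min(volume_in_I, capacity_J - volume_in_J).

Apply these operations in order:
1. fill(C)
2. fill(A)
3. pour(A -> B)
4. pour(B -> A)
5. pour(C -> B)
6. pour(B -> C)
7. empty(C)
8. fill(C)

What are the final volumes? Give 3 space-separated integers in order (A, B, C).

Answer: 4 0 10

Derivation:
Step 1: fill(C) -> (A=0 B=0 C=10)
Step 2: fill(A) -> (A=4 B=0 C=10)
Step 3: pour(A -> B) -> (A=0 B=4 C=10)
Step 4: pour(B -> A) -> (A=4 B=0 C=10)
Step 5: pour(C -> B) -> (A=4 B=9 C=1)
Step 6: pour(B -> C) -> (A=4 B=0 C=10)
Step 7: empty(C) -> (A=4 B=0 C=0)
Step 8: fill(C) -> (A=4 B=0 C=10)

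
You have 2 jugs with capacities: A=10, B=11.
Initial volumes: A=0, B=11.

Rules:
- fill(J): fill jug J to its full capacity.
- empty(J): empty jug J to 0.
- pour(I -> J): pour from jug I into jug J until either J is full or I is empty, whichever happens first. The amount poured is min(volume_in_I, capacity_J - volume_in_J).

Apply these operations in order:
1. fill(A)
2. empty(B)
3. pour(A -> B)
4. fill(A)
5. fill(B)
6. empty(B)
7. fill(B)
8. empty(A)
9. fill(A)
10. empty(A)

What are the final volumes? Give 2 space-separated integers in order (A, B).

Step 1: fill(A) -> (A=10 B=11)
Step 2: empty(B) -> (A=10 B=0)
Step 3: pour(A -> B) -> (A=0 B=10)
Step 4: fill(A) -> (A=10 B=10)
Step 5: fill(B) -> (A=10 B=11)
Step 6: empty(B) -> (A=10 B=0)
Step 7: fill(B) -> (A=10 B=11)
Step 8: empty(A) -> (A=0 B=11)
Step 9: fill(A) -> (A=10 B=11)
Step 10: empty(A) -> (A=0 B=11)

Answer: 0 11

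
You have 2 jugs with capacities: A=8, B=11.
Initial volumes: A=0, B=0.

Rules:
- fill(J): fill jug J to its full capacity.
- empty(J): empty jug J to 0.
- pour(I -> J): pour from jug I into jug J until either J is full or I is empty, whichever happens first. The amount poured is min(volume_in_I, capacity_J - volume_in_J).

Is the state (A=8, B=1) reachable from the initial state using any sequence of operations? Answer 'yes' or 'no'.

Answer: yes

Derivation:
BFS from (A=0, B=0):
  1. fill(B) -> (A=0 B=11)
  2. pour(B -> A) -> (A=8 B=3)
  3. empty(A) -> (A=0 B=3)
  4. pour(B -> A) -> (A=3 B=0)
  5. fill(B) -> (A=3 B=11)
  6. pour(B -> A) -> (A=8 B=6)
  7. empty(A) -> (A=0 B=6)
  8. pour(B -> A) -> (A=6 B=0)
  9. fill(B) -> (A=6 B=11)
  10. pour(B -> A) -> (A=8 B=9)
  11. empty(A) -> (A=0 B=9)
  12. pour(B -> A) -> (A=8 B=1)
Target reached → yes.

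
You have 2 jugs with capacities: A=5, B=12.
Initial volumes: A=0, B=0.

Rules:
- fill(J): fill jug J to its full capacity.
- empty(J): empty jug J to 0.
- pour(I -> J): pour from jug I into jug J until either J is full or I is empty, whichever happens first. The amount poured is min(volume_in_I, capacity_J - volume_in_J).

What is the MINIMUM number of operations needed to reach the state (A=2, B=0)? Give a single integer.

Answer: 6

Derivation:
BFS from (A=0, B=0). One shortest path:
  1. fill(B) -> (A=0 B=12)
  2. pour(B -> A) -> (A=5 B=7)
  3. empty(A) -> (A=0 B=7)
  4. pour(B -> A) -> (A=5 B=2)
  5. empty(A) -> (A=0 B=2)
  6. pour(B -> A) -> (A=2 B=0)
Reached target in 6 moves.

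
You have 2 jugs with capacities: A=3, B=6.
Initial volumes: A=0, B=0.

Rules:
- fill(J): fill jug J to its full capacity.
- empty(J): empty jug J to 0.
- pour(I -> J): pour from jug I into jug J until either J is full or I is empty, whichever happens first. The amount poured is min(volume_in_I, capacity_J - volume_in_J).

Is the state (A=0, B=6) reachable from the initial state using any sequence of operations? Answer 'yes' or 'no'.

Answer: yes

Derivation:
BFS from (A=0, B=0):
  1. fill(B) -> (A=0 B=6)
Target reached → yes.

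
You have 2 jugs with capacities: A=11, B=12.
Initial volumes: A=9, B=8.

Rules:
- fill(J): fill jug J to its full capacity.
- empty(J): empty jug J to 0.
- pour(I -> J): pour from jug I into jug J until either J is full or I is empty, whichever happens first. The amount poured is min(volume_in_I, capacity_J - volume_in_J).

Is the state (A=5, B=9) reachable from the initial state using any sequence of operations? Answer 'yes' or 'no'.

Answer: no

Derivation:
BFS explored all 47 reachable states.
Reachable set includes: (0,0), (0,1), (0,2), (0,3), (0,4), (0,5), (0,6), (0,7), (0,8), (0,9), (0,10), (0,11) ...
Target (A=5, B=9) not in reachable set → no.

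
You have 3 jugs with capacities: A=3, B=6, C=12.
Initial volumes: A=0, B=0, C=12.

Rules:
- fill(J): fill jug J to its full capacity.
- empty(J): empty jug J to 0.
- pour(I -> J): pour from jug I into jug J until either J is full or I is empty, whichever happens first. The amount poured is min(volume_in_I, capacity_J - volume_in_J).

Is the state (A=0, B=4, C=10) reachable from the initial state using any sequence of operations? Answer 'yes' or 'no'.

Answer: no

Derivation:
BFS explored all 30 reachable states.
Reachable set includes: (0,0,0), (0,0,3), (0,0,6), (0,0,9), (0,0,12), (0,3,0), (0,3,3), (0,3,6), (0,3,9), (0,3,12), (0,6,0), (0,6,3) ...
Target (A=0, B=4, C=10) not in reachable set → no.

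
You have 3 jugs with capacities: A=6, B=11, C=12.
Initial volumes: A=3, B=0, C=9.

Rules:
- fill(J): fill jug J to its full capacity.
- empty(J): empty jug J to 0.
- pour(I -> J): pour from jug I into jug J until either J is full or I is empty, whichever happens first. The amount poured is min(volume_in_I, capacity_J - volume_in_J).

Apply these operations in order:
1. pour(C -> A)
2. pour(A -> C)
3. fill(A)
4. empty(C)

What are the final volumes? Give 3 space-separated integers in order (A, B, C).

Answer: 6 0 0

Derivation:
Step 1: pour(C -> A) -> (A=6 B=0 C=6)
Step 2: pour(A -> C) -> (A=0 B=0 C=12)
Step 3: fill(A) -> (A=6 B=0 C=12)
Step 4: empty(C) -> (A=6 B=0 C=0)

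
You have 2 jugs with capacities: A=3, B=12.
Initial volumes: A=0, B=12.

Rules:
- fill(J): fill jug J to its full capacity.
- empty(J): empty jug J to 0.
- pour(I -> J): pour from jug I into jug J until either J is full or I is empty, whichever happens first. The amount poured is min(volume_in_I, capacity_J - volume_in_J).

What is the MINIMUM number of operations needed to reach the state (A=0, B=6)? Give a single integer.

BFS from (A=0, B=12). One shortest path:
  1. pour(B -> A) -> (A=3 B=9)
  2. empty(A) -> (A=0 B=9)
  3. pour(B -> A) -> (A=3 B=6)
  4. empty(A) -> (A=0 B=6)
Reached target in 4 moves.

Answer: 4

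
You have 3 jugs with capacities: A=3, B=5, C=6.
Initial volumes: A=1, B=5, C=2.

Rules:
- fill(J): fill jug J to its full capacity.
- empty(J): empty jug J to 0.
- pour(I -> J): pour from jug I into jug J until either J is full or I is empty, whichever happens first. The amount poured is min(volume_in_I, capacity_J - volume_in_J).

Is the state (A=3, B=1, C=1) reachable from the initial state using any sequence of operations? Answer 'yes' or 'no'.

BFS from (A=1, B=5, C=2):
  1. pour(B -> C) -> (A=1 B=1 C=6)
  2. empty(C) -> (A=1 B=1 C=0)
  3. pour(A -> C) -> (A=0 B=1 C=1)
  4. fill(A) -> (A=3 B=1 C=1)
Target reached → yes.

Answer: yes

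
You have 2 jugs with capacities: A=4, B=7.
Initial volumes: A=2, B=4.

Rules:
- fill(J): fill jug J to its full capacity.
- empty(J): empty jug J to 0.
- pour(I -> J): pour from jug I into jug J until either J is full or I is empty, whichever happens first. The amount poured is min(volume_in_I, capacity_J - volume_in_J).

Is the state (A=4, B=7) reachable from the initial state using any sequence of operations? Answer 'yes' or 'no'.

Answer: yes

Derivation:
BFS from (A=2, B=4):
  1. fill(A) -> (A=4 B=4)
  2. fill(B) -> (A=4 B=7)
Target reached → yes.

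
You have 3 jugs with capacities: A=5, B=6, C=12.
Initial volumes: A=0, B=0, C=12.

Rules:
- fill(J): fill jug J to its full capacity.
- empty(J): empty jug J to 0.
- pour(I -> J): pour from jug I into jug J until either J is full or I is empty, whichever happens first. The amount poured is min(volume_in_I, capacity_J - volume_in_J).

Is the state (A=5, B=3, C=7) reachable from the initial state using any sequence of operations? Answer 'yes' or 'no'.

Answer: yes

Derivation:
BFS from (A=0, B=0, C=12):
  1. fill(A) -> (A=5 B=0 C=12)
  2. empty(C) -> (A=5 B=0 C=0)
  3. pour(A -> B) -> (A=0 B=5 C=0)
  4. fill(A) -> (A=5 B=5 C=0)
  5. pour(A -> C) -> (A=0 B=5 C=5)
  6. fill(A) -> (A=5 B=5 C=5)
  7. pour(A -> C) -> (A=0 B=5 C=10)
  8. pour(B -> C) -> (A=0 B=3 C=12)
  9. pour(C -> A) -> (A=5 B=3 C=7)
Target reached → yes.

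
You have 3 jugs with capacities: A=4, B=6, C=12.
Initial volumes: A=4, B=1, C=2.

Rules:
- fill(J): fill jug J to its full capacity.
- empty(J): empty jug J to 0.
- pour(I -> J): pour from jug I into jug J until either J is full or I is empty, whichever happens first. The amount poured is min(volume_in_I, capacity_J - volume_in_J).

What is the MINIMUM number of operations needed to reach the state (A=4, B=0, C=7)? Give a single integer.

Answer: 3

Derivation:
BFS from (A=4, B=1, C=2). One shortest path:
  1. fill(C) -> (A=4 B=1 C=12)
  2. pour(C -> B) -> (A=4 B=6 C=7)
  3. empty(B) -> (A=4 B=0 C=7)
Reached target in 3 moves.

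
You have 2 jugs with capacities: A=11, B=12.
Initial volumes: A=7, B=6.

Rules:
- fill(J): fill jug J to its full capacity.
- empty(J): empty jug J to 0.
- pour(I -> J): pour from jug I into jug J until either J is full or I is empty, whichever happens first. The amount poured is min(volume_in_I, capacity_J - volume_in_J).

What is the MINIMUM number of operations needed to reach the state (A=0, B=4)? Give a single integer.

Answer: 8

Derivation:
BFS from (A=7, B=6). One shortest path:
  1. fill(A) -> (A=11 B=6)
  2. pour(A -> B) -> (A=5 B=12)
  3. empty(B) -> (A=5 B=0)
  4. pour(A -> B) -> (A=0 B=5)
  5. fill(A) -> (A=11 B=5)
  6. pour(A -> B) -> (A=4 B=12)
  7. empty(B) -> (A=4 B=0)
  8. pour(A -> B) -> (A=0 B=4)
Reached target in 8 moves.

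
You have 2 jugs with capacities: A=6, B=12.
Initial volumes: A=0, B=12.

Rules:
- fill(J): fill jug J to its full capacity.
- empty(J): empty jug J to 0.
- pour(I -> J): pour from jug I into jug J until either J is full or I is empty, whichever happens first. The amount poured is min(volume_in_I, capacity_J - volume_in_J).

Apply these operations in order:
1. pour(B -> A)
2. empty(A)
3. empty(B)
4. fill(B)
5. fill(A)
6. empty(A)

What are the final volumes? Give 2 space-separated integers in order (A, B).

Step 1: pour(B -> A) -> (A=6 B=6)
Step 2: empty(A) -> (A=0 B=6)
Step 3: empty(B) -> (A=0 B=0)
Step 4: fill(B) -> (A=0 B=12)
Step 5: fill(A) -> (A=6 B=12)
Step 6: empty(A) -> (A=0 B=12)

Answer: 0 12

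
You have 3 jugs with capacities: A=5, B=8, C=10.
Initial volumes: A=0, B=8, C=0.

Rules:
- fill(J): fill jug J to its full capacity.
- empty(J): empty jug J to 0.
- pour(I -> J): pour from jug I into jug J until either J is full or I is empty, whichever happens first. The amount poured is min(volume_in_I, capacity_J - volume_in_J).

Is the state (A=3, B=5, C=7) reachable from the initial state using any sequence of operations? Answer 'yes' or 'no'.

Answer: no

Derivation:
BFS explored all 342 reachable states.
Reachable set includes: (0,0,0), (0,0,1), (0,0,2), (0,0,3), (0,0,4), (0,0,5), (0,0,6), (0,0,7), (0,0,8), (0,0,9), (0,0,10), (0,1,0) ...
Target (A=3, B=5, C=7) not in reachable set → no.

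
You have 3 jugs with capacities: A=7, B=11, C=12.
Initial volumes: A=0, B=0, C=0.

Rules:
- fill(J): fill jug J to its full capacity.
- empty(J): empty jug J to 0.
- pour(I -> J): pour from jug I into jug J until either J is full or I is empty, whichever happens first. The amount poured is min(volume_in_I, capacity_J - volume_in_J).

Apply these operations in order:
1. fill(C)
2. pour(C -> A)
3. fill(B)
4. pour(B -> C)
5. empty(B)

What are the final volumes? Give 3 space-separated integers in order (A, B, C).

Step 1: fill(C) -> (A=0 B=0 C=12)
Step 2: pour(C -> A) -> (A=7 B=0 C=5)
Step 3: fill(B) -> (A=7 B=11 C=5)
Step 4: pour(B -> C) -> (A=7 B=4 C=12)
Step 5: empty(B) -> (A=7 B=0 C=12)

Answer: 7 0 12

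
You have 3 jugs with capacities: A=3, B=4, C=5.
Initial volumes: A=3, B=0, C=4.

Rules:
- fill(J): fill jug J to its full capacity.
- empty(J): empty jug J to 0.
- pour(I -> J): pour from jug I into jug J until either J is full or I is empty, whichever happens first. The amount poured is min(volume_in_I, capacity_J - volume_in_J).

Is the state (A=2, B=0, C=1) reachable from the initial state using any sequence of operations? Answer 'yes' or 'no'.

BFS from (A=3, B=0, C=4):
  1. pour(A -> C) -> (A=2 B=0 C=5)
  2. pour(C -> B) -> (A=2 B=4 C=1)
  3. empty(B) -> (A=2 B=0 C=1)
Target reached → yes.

Answer: yes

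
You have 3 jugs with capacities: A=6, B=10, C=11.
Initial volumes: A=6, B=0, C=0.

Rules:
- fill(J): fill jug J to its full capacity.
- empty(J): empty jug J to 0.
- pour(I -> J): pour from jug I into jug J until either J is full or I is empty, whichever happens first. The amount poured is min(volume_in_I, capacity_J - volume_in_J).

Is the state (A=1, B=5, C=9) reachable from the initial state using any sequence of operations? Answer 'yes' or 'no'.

BFS explored all 474 reachable states.
Reachable set includes: (0,0,0), (0,0,1), (0,0,2), (0,0,3), (0,0,4), (0,0,5), (0,0,6), (0,0,7), (0,0,8), (0,0,9), (0,0,10), (0,0,11) ...
Target (A=1, B=5, C=9) not in reachable set → no.

Answer: no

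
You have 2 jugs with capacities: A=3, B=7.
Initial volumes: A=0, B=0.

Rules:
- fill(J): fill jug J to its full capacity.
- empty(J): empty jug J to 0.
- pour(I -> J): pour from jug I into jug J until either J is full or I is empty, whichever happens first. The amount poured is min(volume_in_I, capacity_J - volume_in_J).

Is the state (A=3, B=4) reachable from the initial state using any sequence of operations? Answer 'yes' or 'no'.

BFS from (A=0, B=0):
  1. fill(B) -> (A=0 B=7)
  2. pour(B -> A) -> (A=3 B=4)
Target reached → yes.

Answer: yes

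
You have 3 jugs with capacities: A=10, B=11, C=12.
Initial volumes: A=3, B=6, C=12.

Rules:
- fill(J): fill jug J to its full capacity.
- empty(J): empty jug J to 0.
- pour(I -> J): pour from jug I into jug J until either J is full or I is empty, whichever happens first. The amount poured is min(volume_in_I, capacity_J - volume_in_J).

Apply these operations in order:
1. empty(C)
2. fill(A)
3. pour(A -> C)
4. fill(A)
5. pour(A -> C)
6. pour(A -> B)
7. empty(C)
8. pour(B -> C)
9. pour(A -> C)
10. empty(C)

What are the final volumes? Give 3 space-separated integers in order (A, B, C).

Step 1: empty(C) -> (A=3 B=6 C=0)
Step 2: fill(A) -> (A=10 B=6 C=0)
Step 3: pour(A -> C) -> (A=0 B=6 C=10)
Step 4: fill(A) -> (A=10 B=6 C=10)
Step 5: pour(A -> C) -> (A=8 B=6 C=12)
Step 6: pour(A -> B) -> (A=3 B=11 C=12)
Step 7: empty(C) -> (A=3 B=11 C=0)
Step 8: pour(B -> C) -> (A=3 B=0 C=11)
Step 9: pour(A -> C) -> (A=2 B=0 C=12)
Step 10: empty(C) -> (A=2 B=0 C=0)

Answer: 2 0 0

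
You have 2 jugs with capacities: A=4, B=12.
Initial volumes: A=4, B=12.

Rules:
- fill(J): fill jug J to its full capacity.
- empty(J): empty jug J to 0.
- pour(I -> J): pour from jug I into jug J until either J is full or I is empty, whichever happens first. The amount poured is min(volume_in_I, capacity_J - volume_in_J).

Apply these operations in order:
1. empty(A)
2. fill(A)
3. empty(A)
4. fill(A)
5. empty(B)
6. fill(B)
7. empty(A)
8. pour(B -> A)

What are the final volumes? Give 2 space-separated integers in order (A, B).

Answer: 4 8

Derivation:
Step 1: empty(A) -> (A=0 B=12)
Step 2: fill(A) -> (A=4 B=12)
Step 3: empty(A) -> (A=0 B=12)
Step 4: fill(A) -> (A=4 B=12)
Step 5: empty(B) -> (A=4 B=0)
Step 6: fill(B) -> (A=4 B=12)
Step 7: empty(A) -> (A=0 B=12)
Step 8: pour(B -> A) -> (A=4 B=8)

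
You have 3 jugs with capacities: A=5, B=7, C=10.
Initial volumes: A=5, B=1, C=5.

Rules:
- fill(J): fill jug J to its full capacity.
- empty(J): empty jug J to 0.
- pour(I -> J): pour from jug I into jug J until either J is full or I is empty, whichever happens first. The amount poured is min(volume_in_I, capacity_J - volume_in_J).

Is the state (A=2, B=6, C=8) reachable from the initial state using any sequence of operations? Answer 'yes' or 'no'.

Answer: no

Derivation:
BFS explored all 312 reachable states.
Reachable set includes: (0,0,0), (0,0,1), (0,0,2), (0,0,3), (0,0,4), (0,0,5), (0,0,6), (0,0,7), (0,0,8), (0,0,9), (0,0,10), (0,1,0) ...
Target (A=2, B=6, C=8) not in reachable set → no.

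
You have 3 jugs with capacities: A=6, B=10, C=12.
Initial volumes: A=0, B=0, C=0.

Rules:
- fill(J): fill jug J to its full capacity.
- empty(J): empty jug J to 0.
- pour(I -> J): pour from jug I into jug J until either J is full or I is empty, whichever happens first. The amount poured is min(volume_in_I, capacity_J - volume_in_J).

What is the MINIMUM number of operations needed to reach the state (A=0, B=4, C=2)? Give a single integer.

BFS from (A=0, B=0, C=0). One shortest path:
  1. fill(C) -> (A=0 B=0 C=12)
  2. pour(C -> B) -> (A=0 B=10 C=2)
  3. pour(B -> A) -> (A=6 B=4 C=2)
  4. empty(A) -> (A=0 B=4 C=2)
Reached target in 4 moves.

Answer: 4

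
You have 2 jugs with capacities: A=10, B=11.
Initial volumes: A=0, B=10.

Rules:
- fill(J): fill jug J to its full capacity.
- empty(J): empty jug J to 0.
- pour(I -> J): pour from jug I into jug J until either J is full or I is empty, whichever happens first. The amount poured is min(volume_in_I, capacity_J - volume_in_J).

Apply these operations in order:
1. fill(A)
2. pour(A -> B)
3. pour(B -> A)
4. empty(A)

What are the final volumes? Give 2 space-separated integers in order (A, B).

Step 1: fill(A) -> (A=10 B=10)
Step 2: pour(A -> B) -> (A=9 B=11)
Step 3: pour(B -> A) -> (A=10 B=10)
Step 4: empty(A) -> (A=0 B=10)

Answer: 0 10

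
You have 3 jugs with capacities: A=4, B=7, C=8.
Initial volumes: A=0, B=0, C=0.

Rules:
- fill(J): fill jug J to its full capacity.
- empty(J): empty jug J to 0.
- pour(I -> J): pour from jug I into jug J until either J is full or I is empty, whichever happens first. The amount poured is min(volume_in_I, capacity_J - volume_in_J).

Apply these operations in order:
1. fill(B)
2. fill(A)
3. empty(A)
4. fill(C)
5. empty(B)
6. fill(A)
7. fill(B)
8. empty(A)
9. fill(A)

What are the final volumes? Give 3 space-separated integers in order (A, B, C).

Step 1: fill(B) -> (A=0 B=7 C=0)
Step 2: fill(A) -> (A=4 B=7 C=0)
Step 3: empty(A) -> (A=0 B=7 C=0)
Step 4: fill(C) -> (A=0 B=7 C=8)
Step 5: empty(B) -> (A=0 B=0 C=8)
Step 6: fill(A) -> (A=4 B=0 C=8)
Step 7: fill(B) -> (A=4 B=7 C=8)
Step 8: empty(A) -> (A=0 B=7 C=8)
Step 9: fill(A) -> (A=4 B=7 C=8)

Answer: 4 7 8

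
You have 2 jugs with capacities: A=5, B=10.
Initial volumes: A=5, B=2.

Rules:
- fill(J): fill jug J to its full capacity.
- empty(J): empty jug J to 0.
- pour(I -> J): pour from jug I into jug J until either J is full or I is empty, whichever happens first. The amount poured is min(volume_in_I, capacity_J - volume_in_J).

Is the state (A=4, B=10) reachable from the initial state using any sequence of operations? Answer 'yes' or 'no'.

BFS explored all 12 reachable states.
Reachable set includes: (0,0), (0,2), (0,5), (0,7), (0,10), (2,0), (2,10), (5,0), (5,2), (5,5), (5,7), (5,10)
Target (A=4, B=10) not in reachable set → no.

Answer: no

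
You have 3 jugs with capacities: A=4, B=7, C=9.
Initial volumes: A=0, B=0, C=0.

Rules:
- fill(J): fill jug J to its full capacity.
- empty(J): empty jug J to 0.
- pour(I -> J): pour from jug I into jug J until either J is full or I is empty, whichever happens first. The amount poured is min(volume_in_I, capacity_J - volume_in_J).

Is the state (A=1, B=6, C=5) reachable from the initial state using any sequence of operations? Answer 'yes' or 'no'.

BFS explored all 256 reachable states.
Reachable set includes: (0,0,0), (0,0,1), (0,0,2), (0,0,3), (0,0,4), (0,0,5), (0,0,6), (0,0,7), (0,0,8), (0,0,9), (0,1,0), (0,1,1) ...
Target (A=1, B=6, C=5) not in reachable set → no.

Answer: no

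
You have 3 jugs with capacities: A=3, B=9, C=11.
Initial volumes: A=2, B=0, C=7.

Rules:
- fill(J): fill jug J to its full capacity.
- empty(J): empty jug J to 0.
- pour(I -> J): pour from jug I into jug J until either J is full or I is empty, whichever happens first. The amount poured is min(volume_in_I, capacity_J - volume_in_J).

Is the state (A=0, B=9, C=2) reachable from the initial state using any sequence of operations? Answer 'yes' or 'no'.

BFS from (A=2, B=0, C=7):
  1. empty(A) -> (A=0 B=0 C=7)
  2. fill(C) -> (A=0 B=0 C=11)
  3. pour(C -> B) -> (A=0 B=9 C=2)
Target reached → yes.

Answer: yes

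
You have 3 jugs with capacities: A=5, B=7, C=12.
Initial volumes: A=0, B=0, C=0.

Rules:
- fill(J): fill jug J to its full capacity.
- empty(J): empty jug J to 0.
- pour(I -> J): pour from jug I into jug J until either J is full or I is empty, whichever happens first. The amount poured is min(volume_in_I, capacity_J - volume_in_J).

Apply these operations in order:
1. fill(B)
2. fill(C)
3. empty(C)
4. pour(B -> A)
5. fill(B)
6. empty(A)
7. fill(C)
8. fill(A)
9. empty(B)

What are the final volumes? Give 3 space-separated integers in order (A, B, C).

Answer: 5 0 12

Derivation:
Step 1: fill(B) -> (A=0 B=7 C=0)
Step 2: fill(C) -> (A=0 B=7 C=12)
Step 3: empty(C) -> (A=0 B=7 C=0)
Step 4: pour(B -> A) -> (A=5 B=2 C=0)
Step 5: fill(B) -> (A=5 B=7 C=0)
Step 6: empty(A) -> (A=0 B=7 C=0)
Step 7: fill(C) -> (A=0 B=7 C=12)
Step 8: fill(A) -> (A=5 B=7 C=12)
Step 9: empty(B) -> (A=5 B=0 C=12)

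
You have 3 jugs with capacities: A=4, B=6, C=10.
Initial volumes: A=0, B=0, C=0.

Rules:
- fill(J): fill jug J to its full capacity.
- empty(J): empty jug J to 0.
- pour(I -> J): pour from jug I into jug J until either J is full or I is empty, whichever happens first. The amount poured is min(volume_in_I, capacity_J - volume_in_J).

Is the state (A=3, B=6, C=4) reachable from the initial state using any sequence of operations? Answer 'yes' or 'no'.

Answer: no

Derivation:
BFS explored all 64 reachable states.
Reachable set includes: (0,0,0), (0,0,2), (0,0,4), (0,0,6), (0,0,8), (0,0,10), (0,2,0), (0,2,2), (0,2,4), (0,2,6), (0,2,8), (0,2,10) ...
Target (A=3, B=6, C=4) not in reachable set → no.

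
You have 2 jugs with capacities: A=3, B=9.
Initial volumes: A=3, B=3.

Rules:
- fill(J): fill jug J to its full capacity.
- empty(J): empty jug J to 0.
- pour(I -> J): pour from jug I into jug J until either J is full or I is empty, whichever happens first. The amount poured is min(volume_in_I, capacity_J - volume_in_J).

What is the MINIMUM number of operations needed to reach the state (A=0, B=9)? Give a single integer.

Answer: 2

Derivation:
BFS from (A=3, B=3). One shortest path:
  1. empty(A) -> (A=0 B=3)
  2. fill(B) -> (A=0 B=9)
Reached target in 2 moves.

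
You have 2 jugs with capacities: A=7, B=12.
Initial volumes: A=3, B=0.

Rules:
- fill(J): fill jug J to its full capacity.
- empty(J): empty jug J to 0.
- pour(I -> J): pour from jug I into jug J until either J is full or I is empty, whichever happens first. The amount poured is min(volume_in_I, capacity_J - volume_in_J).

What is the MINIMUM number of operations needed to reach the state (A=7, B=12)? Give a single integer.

BFS from (A=3, B=0). One shortest path:
  1. fill(A) -> (A=7 B=0)
  2. fill(B) -> (A=7 B=12)
Reached target in 2 moves.

Answer: 2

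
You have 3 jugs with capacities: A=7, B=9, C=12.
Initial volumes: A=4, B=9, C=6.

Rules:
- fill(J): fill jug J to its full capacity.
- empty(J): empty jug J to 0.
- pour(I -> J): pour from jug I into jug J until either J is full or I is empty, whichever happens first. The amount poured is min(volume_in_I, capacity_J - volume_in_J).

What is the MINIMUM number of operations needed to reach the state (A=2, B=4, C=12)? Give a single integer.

Answer: 7

Derivation:
BFS from (A=4, B=9, C=6). One shortest path:
  1. empty(A) -> (A=0 B=9 C=6)
  2. empty(C) -> (A=0 B=9 C=0)
  3. pour(B -> A) -> (A=7 B=2 C=0)
  4. pour(A -> C) -> (A=0 B=2 C=7)
  5. pour(B -> A) -> (A=2 B=0 C=7)
  6. fill(B) -> (A=2 B=9 C=7)
  7. pour(B -> C) -> (A=2 B=4 C=12)
Reached target in 7 moves.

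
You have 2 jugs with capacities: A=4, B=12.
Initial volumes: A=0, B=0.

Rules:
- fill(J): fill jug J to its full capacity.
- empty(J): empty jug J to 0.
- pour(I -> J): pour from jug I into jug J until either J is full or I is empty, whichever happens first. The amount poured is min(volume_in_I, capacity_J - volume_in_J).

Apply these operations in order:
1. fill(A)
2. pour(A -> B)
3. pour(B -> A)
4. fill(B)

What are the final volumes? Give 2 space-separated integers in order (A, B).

Answer: 4 12

Derivation:
Step 1: fill(A) -> (A=4 B=0)
Step 2: pour(A -> B) -> (A=0 B=4)
Step 3: pour(B -> A) -> (A=4 B=0)
Step 4: fill(B) -> (A=4 B=12)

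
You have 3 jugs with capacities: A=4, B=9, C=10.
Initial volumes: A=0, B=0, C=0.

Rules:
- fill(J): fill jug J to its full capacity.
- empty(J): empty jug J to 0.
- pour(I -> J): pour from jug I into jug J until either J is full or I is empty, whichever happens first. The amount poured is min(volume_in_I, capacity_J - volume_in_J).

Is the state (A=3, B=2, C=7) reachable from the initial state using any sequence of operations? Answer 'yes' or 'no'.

Answer: no

Derivation:
BFS explored all 334 reachable states.
Reachable set includes: (0,0,0), (0,0,1), (0,0,2), (0,0,3), (0,0,4), (0,0,5), (0,0,6), (0,0,7), (0,0,8), (0,0,9), (0,0,10), (0,1,0) ...
Target (A=3, B=2, C=7) not in reachable set → no.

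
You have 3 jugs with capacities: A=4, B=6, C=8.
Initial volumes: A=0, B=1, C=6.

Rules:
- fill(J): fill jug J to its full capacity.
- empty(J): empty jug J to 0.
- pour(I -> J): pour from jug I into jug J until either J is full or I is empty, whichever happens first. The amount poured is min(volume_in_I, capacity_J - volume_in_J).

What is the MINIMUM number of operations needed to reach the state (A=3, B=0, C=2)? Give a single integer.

Answer: 5

Derivation:
BFS from (A=0, B=1, C=6). One shortest path:
  1. fill(A) -> (A=4 B=1 C=6)
  2. pour(A -> B) -> (A=0 B=5 C=6)
  3. pour(C -> A) -> (A=4 B=5 C=2)
  4. pour(A -> B) -> (A=3 B=6 C=2)
  5. empty(B) -> (A=3 B=0 C=2)
Reached target in 5 moves.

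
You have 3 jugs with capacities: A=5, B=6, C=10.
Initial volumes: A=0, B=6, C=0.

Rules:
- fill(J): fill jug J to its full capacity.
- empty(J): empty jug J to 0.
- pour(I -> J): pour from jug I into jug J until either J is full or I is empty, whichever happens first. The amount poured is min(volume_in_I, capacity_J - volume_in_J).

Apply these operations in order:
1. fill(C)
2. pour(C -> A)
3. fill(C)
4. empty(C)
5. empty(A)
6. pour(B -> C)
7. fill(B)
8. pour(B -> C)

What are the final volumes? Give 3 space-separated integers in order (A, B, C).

Step 1: fill(C) -> (A=0 B=6 C=10)
Step 2: pour(C -> A) -> (A=5 B=6 C=5)
Step 3: fill(C) -> (A=5 B=6 C=10)
Step 4: empty(C) -> (A=5 B=6 C=0)
Step 5: empty(A) -> (A=0 B=6 C=0)
Step 6: pour(B -> C) -> (A=0 B=0 C=6)
Step 7: fill(B) -> (A=0 B=6 C=6)
Step 8: pour(B -> C) -> (A=0 B=2 C=10)

Answer: 0 2 10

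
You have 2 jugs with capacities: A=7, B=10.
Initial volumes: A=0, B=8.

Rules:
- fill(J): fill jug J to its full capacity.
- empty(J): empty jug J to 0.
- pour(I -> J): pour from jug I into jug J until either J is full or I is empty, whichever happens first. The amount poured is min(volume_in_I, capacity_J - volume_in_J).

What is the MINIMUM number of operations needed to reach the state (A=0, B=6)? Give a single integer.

Answer: 7

Derivation:
BFS from (A=0, B=8). One shortest path:
  1. fill(B) -> (A=0 B=10)
  2. pour(B -> A) -> (A=7 B=3)
  3. empty(A) -> (A=0 B=3)
  4. pour(B -> A) -> (A=3 B=0)
  5. fill(B) -> (A=3 B=10)
  6. pour(B -> A) -> (A=7 B=6)
  7. empty(A) -> (A=0 B=6)
Reached target in 7 moves.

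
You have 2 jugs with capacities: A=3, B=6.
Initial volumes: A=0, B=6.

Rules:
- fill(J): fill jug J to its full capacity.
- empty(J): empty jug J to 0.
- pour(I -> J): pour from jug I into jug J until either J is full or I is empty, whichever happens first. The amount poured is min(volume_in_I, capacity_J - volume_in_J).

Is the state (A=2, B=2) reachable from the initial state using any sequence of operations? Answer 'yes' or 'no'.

BFS explored all 6 reachable states.
Reachable set includes: (0,0), (0,3), (0,6), (3,0), (3,3), (3,6)
Target (A=2, B=2) not in reachable set → no.

Answer: no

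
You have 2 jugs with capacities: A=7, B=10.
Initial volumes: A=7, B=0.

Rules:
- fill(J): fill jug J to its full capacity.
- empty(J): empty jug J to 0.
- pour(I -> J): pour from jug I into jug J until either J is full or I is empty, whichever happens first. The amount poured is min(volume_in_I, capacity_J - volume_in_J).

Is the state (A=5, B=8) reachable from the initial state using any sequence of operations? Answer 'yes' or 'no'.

BFS explored all 34 reachable states.
Reachable set includes: (0,0), (0,1), (0,2), (0,3), (0,4), (0,5), (0,6), (0,7), (0,8), (0,9), (0,10), (1,0) ...
Target (A=5, B=8) not in reachable set → no.

Answer: no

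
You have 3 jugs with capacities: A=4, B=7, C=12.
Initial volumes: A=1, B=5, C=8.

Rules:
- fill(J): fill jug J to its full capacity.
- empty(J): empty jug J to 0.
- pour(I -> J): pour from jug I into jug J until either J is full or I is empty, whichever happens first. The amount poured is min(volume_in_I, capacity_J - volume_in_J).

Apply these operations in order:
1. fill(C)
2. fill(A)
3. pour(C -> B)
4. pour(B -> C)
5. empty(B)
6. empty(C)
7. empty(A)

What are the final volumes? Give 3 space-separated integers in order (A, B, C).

Step 1: fill(C) -> (A=1 B=5 C=12)
Step 2: fill(A) -> (A=4 B=5 C=12)
Step 3: pour(C -> B) -> (A=4 B=7 C=10)
Step 4: pour(B -> C) -> (A=4 B=5 C=12)
Step 5: empty(B) -> (A=4 B=0 C=12)
Step 6: empty(C) -> (A=4 B=0 C=0)
Step 7: empty(A) -> (A=0 B=0 C=0)

Answer: 0 0 0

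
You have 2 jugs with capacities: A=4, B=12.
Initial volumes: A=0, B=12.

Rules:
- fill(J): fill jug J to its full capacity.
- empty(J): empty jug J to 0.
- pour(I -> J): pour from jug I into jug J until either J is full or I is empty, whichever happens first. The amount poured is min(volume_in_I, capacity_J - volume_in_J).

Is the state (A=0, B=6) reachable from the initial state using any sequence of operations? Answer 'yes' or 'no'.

BFS explored all 8 reachable states.
Reachable set includes: (0,0), (0,4), (0,8), (0,12), (4,0), (4,4), (4,8), (4,12)
Target (A=0, B=6) not in reachable set → no.

Answer: no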